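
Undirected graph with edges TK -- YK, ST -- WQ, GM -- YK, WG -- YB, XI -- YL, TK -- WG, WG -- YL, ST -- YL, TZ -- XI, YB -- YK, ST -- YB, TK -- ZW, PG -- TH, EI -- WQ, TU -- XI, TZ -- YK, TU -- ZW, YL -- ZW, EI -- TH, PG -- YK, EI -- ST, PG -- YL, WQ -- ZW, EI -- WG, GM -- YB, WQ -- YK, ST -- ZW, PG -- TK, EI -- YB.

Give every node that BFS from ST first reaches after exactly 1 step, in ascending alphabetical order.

EI, WQ, YB, YL, ZW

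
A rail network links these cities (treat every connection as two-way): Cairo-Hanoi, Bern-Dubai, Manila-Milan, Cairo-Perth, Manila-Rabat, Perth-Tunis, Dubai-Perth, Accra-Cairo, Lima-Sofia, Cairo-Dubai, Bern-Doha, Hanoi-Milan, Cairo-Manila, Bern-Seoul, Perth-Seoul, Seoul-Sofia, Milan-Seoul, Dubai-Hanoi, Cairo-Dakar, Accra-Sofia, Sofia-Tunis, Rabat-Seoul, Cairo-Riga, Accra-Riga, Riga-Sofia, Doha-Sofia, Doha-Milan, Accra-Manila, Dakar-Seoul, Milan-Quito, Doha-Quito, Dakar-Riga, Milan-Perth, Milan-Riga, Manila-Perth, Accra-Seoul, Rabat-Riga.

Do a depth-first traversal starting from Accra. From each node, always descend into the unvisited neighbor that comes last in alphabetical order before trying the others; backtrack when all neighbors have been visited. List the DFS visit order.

Visit Accra
Accra → Sofia
Sofia → Tunis
Tunis → Perth
Perth → Seoul
Seoul → Rabat
Rabat → Riga
Riga → Milan
Milan → Quito
Quito → Doha
Doha → Bern
Bern → Dubai
Dubai → Hanoi
Hanoi → Cairo
Cairo → Manila
Cairo → Dakar
Sofia → Lima

Accra, Sofia, Tunis, Perth, Seoul, Rabat, Riga, Milan, Quito, Doha, Bern, Dubai, Hanoi, Cairo, Manila, Dakar, Lima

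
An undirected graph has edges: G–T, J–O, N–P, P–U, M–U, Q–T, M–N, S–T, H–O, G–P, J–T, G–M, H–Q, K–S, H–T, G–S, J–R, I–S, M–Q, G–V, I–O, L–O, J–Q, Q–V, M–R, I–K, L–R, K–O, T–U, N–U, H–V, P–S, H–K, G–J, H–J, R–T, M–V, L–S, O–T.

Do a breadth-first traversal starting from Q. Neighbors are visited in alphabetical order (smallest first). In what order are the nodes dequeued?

Visit Q; enqueue H, J, M, T, V → queue [H, J, M, T, V]
Visit H; enqueue K, O → queue [J, M, T, V, K, O]
Visit J; enqueue G, R → queue [M, T, V, K, O, G, R]
Visit M; enqueue N, U → queue [T, V, K, O, G, R, N, U]
Visit T; enqueue S → queue [V, K, O, G, R, N, U, S]
Visit V → queue [K, O, G, R, N, U, S]
Visit K; enqueue I → queue [O, G, R, N, U, S, I]
Visit O; enqueue L → queue [G, R, N, U, S, I, L]
Visit G; enqueue P → queue [R, N, U, S, I, L, P]
Visit R → queue [N, U, S, I, L, P]
Visit N → queue [U, S, I, L, P]
Visit U → queue [S, I, L, P]
Visit S → queue [I, L, P]
Visit I → queue [L, P]
Visit L → queue [P]
Visit P → queue []

Q, H, J, M, T, V, K, O, G, R, N, U, S, I, L, P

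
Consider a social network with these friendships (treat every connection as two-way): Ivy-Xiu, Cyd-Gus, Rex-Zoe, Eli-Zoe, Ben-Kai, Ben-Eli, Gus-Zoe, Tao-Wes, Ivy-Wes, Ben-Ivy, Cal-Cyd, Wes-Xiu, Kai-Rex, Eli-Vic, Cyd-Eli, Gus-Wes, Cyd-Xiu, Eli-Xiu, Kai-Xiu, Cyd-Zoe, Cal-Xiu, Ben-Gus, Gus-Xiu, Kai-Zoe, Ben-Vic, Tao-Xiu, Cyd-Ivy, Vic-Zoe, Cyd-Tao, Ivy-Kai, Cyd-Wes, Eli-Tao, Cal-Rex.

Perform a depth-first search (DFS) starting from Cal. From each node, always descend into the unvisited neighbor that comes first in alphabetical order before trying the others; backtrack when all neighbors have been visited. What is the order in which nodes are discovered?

Visit Cal
Cal → Cyd
Cyd → Eli
Eli → Ben
Ben → Gus
Gus → Wes
Wes → Ivy
Ivy → Kai
Kai → Rex
Rex → Zoe
Zoe → Vic
Kai → Xiu
Xiu → Tao

Cal → Cyd → Eli → Ben → Gus → Wes → Ivy → Kai → Rex → Zoe → Vic → Xiu → Tao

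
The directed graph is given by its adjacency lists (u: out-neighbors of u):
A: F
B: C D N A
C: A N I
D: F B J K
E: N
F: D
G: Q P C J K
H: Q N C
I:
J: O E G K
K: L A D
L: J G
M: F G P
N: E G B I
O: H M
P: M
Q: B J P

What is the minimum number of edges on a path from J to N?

2

Level 0: J
Level 1: E, G, K, O
Level 2: A, C, D, H, L, M, N, P, Q
Level 3: B, F, I
N first appears at level 2.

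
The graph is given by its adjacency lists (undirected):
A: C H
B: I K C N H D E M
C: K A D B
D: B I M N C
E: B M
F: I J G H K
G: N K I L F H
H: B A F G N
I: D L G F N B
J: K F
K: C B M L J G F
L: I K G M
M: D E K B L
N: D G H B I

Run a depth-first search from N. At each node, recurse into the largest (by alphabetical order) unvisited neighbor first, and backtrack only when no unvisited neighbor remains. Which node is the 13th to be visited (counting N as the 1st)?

Visit N
N → I
I → L
L → M
M → K
K → J
J → F
F → H
H → G
H → B
B → E
B → D
D → C
C → A

Visit order: N, I, L, M, K, J, F, H, G, B, E, D, C, A

C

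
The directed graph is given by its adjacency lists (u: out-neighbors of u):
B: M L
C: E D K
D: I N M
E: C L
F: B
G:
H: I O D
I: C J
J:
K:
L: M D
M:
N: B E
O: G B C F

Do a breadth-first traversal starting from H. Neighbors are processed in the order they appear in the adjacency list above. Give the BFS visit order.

H, I, O, D, C, J, G, B, F, N, M, E, K, L

Visit H; enqueue I, O, D → queue [I, O, D]
Visit I; enqueue C, J → queue [O, D, C, J]
Visit O; enqueue G, B, F → queue [D, C, J, G, B, F]
Visit D; enqueue N, M → queue [C, J, G, B, F, N, M]
Visit C; enqueue E, K → queue [J, G, B, F, N, M, E, K]
Visit J → queue [G, B, F, N, M, E, K]
Visit G → queue [B, F, N, M, E, K]
Visit B; enqueue L → queue [F, N, M, E, K, L]
Visit F → queue [N, M, E, K, L]
Visit N → queue [M, E, K, L]
Visit M → queue [E, K, L]
Visit E → queue [K, L]
Visit K → queue [L]
Visit L → queue []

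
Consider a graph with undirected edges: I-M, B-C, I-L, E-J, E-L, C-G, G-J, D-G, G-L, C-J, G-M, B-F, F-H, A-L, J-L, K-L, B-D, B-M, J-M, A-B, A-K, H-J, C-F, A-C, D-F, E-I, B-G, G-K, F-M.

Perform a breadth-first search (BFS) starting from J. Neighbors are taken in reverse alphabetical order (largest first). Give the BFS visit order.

J → M → L → H → G → E → C → I → F → B → K → A → D

Visit J; enqueue M, L, H, G, E, C → queue [M, L, H, G, E, C]
Visit M; enqueue I, F, B → queue [L, H, G, E, C, I, F, B]
Visit L; enqueue K, A → queue [H, G, E, C, I, F, B, K, A]
Visit H → queue [G, E, C, I, F, B, K, A]
Visit G; enqueue D → queue [E, C, I, F, B, K, A, D]
Visit E → queue [C, I, F, B, K, A, D]
Visit C → queue [I, F, B, K, A, D]
Visit I → queue [F, B, K, A, D]
Visit F → queue [B, K, A, D]
Visit B → queue [K, A, D]
Visit K → queue [A, D]
Visit A → queue [D]
Visit D → queue []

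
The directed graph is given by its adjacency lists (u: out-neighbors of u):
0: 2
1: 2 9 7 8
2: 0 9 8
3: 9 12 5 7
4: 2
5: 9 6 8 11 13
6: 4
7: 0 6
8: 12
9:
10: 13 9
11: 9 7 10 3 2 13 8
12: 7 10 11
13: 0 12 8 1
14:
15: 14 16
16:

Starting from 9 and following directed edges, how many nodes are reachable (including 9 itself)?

BFS from 9 visits: 9
Reachable nodes: 1 of 17 total.

1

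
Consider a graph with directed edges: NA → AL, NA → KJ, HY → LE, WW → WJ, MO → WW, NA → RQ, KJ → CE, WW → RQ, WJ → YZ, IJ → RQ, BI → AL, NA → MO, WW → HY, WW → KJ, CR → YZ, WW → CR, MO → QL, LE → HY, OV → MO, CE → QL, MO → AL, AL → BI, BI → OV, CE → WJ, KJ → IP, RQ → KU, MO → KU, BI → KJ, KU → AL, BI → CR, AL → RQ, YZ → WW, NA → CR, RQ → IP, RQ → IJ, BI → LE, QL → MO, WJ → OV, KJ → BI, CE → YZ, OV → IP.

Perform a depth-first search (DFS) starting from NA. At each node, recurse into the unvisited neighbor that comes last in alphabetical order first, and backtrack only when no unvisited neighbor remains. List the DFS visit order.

Visit NA
NA → RQ
RQ → KU
KU → AL
AL → BI
BI → OV
OV → MO
MO → WW
WW → WJ
WJ → YZ
WW → KJ
KJ → IP
KJ → CE
CE → QL
WW → HY
HY → LE
WW → CR
RQ → IJ

NA → RQ → KU → AL → BI → OV → MO → WW → WJ → YZ → KJ → IP → CE → QL → HY → LE → CR → IJ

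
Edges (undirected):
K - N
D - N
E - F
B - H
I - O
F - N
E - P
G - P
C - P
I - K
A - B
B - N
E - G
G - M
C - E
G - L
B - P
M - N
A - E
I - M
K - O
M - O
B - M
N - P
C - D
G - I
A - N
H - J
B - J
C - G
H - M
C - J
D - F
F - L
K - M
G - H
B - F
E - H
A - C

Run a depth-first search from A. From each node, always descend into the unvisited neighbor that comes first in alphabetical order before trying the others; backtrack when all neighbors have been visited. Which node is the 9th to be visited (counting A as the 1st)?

J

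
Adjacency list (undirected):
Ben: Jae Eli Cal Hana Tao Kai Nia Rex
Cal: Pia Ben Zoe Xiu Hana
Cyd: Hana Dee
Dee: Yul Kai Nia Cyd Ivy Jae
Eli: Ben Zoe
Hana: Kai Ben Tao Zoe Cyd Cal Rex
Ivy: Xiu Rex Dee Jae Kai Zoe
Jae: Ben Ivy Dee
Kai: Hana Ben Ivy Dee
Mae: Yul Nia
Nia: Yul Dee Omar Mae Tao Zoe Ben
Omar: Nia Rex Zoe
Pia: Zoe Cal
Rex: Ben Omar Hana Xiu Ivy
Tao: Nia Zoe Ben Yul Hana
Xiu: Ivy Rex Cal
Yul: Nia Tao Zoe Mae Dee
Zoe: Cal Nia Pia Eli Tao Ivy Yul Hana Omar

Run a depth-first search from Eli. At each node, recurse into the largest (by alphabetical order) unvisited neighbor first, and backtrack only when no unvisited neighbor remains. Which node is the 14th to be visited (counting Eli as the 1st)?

Visit Eli
Eli → Zoe
Zoe → Yul
Yul → Tao
Tao → Nia
Nia → Omar
Omar → Rex
Rex → Xiu
Xiu → Ivy
Ivy → Kai
Kai → Hana
Hana → Cyd
Cyd → Dee
Dee → Jae
Jae → Ben
Ben → Cal
Cal → Pia
Nia → Mae

Visit order: Eli, Zoe, Yul, Tao, Nia, Omar, Rex, Xiu, Ivy, Kai, Hana, Cyd, Dee, Jae, Ben, Cal, Pia, Mae

Jae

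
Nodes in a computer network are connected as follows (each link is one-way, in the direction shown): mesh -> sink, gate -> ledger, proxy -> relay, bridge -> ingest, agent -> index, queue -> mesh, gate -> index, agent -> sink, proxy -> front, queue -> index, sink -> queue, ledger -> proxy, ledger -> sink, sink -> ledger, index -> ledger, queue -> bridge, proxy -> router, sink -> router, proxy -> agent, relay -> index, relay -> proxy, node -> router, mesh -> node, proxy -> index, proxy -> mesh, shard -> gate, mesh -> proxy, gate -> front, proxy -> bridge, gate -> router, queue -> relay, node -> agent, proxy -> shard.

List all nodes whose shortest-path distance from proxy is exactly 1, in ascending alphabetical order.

Level 0: proxy
Level 1: agent, bridge, front, index, mesh, relay, router, shard
Level 2: gate, ingest, ledger, node, sink
Level 3: queue

agent, bridge, front, index, mesh, relay, router, shard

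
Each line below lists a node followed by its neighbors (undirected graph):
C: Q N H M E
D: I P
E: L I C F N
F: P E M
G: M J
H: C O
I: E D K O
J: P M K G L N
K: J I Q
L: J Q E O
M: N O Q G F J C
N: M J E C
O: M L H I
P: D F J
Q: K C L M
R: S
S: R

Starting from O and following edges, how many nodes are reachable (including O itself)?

BFS from O visits: O, M, L, H, I, N, Q, G, F, J, C, E, D, K, P
Reachable nodes: 15 of 17 total.

15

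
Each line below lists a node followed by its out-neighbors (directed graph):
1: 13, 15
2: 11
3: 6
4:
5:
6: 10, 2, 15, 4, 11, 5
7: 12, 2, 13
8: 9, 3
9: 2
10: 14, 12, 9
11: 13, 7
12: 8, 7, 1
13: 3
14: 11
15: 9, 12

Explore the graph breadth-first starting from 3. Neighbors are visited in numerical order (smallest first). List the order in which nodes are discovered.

Visit 3; enqueue 6 → queue [6]
Visit 6; enqueue 2, 4, 5, 10, 11, 15 → queue [2, 4, 5, 10, 11, 15]
Visit 2 → queue [4, 5, 10, 11, 15]
Visit 4 → queue [5, 10, 11, 15]
Visit 5 → queue [10, 11, 15]
Visit 10; enqueue 9, 12, 14 → queue [11, 15, 9, 12, 14]
Visit 11; enqueue 7, 13 → queue [15, 9, 12, 14, 7, 13]
Visit 15 → queue [9, 12, 14, 7, 13]
Visit 9 → queue [12, 14, 7, 13]
Visit 12; enqueue 1, 8 → queue [14, 7, 13, 1, 8]
Visit 14 → queue [7, 13, 1, 8]
Visit 7 → queue [13, 1, 8]
Visit 13 → queue [1, 8]
Visit 1 → queue [8]
Visit 8 → queue []

3, 6, 2, 4, 5, 10, 11, 15, 9, 12, 14, 7, 13, 1, 8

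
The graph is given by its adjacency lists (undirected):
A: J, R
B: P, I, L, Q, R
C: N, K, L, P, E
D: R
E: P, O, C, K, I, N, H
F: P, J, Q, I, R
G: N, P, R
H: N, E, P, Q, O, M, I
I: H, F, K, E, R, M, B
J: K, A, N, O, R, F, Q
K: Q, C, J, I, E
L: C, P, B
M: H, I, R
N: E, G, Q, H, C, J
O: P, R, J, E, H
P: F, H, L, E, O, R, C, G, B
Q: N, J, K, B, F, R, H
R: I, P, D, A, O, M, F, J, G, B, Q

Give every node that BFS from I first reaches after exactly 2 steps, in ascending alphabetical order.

A, C, D, G, J, L, N, O, P, Q

Level 0: I
Level 1: B, E, F, H, K, M, R
Level 2: A, C, D, G, J, L, N, O, P, Q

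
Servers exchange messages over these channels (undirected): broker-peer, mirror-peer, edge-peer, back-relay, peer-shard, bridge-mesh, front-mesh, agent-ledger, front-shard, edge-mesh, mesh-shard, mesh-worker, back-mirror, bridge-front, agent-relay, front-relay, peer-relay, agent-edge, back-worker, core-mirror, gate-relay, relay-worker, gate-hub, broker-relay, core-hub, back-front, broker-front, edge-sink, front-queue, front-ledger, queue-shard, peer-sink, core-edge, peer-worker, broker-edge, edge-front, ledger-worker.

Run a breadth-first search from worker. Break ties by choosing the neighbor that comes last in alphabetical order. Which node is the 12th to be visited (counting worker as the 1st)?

Visit worker; enqueue relay, peer, mesh, ledger, back → queue [relay, peer, mesh, ledger, back]
Visit relay; enqueue gate, front, broker, agent → queue [peer, mesh, ledger, back, gate, front, broker, agent]
Visit peer; enqueue sink, shard, mirror, edge → queue [mesh, ledger, back, gate, front, broker, agent, sink, shard, mirror, edge]
Visit mesh; enqueue bridge → queue [ledger, back, gate, front, broker, agent, sink, shard, mirror, edge, bridge]
Visit ledger → queue [back, gate, front, broker, agent, sink, shard, mirror, edge, bridge]
Visit back → queue [gate, front, broker, agent, sink, shard, mirror, edge, bridge]
Visit gate; enqueue hub → queue [front, broker, agent, sink, shard, mirror, edge, bridge, hub]
Visit front; enqueue queue → queue [broker, agent, sink, shard, mirror, edge, bridge, hub, queue]
Visit broker → queue [agent, sink, shard, mirror, edge, bridge, hub, queue]
Visit agent → queue [sink, shard, mirror, edge, bridge, hub, queue]
Visit sink → queue [shard, mirror, edge, bridge, hub, queue]
Visit shard → queue [mirror, edge, bridge, hub, queue]
Visit mirror; enqueue core → queue [edge, bridge, hub, queue, core]
Visit edge → queue [bridge, hub, queue, core]
Visit bridge → queue [hub, queue, core]
Visit hub → queue [queue, core]
Visit queue → queue [core]
Visit core → queue []

Visit order: worker, relay, peer, mesh, ledger, back, gate, front, broker, agent, sink, shard, mirror, edge, bridge, hub, queue, core

shard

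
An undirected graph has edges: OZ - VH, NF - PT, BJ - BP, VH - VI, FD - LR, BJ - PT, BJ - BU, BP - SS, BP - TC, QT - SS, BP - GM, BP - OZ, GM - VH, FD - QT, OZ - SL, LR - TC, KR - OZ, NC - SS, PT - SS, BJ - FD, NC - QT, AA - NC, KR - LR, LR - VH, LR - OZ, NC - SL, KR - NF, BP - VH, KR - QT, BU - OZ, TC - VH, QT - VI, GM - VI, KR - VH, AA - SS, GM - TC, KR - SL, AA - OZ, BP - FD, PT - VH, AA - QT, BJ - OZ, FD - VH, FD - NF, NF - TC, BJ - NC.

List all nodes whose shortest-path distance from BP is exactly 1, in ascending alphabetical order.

Level 0: BP
Level 1: BJ, FD, GM, OZ, SS, TC, VH
Level 2: AA, BU, KR, LR, NC, NF, PT, QT, SL, VI

BJ, FD, GM, OZ, SS, TC, VH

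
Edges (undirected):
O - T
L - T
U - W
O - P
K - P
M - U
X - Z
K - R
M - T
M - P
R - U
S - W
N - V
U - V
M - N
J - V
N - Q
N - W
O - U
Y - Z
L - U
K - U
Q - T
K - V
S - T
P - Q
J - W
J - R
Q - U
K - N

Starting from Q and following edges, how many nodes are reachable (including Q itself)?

BFS from Q visits: Q, U, T, P, N, W, V, R, O, M, L, K, S, J
Reachable nodes: 14 of 17 total.

14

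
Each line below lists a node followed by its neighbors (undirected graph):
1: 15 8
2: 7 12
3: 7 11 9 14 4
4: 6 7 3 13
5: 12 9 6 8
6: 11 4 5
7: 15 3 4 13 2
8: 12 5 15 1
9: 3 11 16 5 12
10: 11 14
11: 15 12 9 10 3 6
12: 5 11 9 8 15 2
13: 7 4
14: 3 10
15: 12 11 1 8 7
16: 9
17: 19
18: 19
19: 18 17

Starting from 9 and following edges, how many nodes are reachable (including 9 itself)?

BFS from 9 visits: 9, 3, 11, 16, 5, 12, 7, 14, 4, 15, 10, 6, 8, 2, 13, 1
Reachable nodes: 16 of 19 total.

16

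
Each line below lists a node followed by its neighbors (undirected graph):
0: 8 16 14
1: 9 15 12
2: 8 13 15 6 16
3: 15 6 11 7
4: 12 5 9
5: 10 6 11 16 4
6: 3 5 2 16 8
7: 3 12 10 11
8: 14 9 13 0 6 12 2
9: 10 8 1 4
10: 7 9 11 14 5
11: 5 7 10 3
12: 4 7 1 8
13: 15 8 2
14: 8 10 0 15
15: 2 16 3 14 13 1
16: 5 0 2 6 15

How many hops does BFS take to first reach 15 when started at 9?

Level 0: 9
Level 1: 1, 4, 8, 10
Level 2: 0, 2, 5, 6, 7, 11, 12, 13, 14, 15
Level 3: 3, 16
15 first appears at level 2.

2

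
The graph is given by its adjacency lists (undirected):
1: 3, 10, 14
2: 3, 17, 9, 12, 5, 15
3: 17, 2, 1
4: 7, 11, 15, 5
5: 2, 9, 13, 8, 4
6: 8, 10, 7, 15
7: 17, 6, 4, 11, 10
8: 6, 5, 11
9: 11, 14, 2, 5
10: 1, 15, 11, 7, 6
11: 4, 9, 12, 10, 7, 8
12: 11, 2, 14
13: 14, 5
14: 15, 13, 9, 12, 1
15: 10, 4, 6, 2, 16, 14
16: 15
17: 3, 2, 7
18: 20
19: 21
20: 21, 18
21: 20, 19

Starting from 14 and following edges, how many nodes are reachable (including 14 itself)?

BFS from 14 visits: 14, 15, 13, 9, 12, 1, 10, 4, 6, 2, 16, 5, 11, 3, 7, 8, 17
Reachable nodes: 17 of 21 total.

17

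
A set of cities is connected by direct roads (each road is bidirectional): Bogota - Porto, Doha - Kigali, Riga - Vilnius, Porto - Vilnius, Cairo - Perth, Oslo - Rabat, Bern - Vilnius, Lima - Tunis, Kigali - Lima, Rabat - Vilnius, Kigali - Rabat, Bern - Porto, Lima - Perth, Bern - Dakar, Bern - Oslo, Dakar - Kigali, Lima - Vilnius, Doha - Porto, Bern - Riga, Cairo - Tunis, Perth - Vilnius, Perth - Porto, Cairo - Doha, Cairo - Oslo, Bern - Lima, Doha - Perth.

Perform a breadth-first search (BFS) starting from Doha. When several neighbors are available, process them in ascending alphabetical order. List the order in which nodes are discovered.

Doha, Cairo, Kigali, Perth, Porto, Oslo, Tunis, Dakar, Lima, Rabat, Vilnius, Bern, Bogota, Riga

Visit Doha; enqueue Cairo, Kigali, Perth, Porto → queue [Cairo, Kigali, Perth, Porto]
Visit Cairo; enqueue Oslo, Tunis → queue [Kigali, Perth, Porto, Oslo, Tunis]
Visit Kigali; enqueue Dakar, Lima, Rabat → queue [Perth, Porto, Oslo, Tunis, Dakar, Lima, Rabat]
Visit Perth; enqueue Vilnius → queue [Porto, Oslo, Tunis, Dakar, Lima, Rabat, Vilnius]
Visit Porto; enqueue Bern, Bogota → queue [Oslo, Tunis, Dakar, Lima, Rabat, Vilnius, Bern, Bogota]
Visit Oslo → queue [Tunis, Dakar, Lima, Rabat, Vilnius, Bern, Bogota]
Visit Tunis → queue [Dakar, Lima, Rabat, Vilnius, Bern, Bogota]
Visit Dakar → queue [Lima, Rabat, Vilnius, Bern, Bogota]
Visit Lima → queue [Rabat, Vilnius, Bern, Bogota]
Visit Rabat → queue [Vilnius, Bern, Bogota]
Visit Vilnius; enqueue Riga → queue [Bern, Bogota, Riga]
Visit Bern → queue [Bogota, Riga]
Visit Bogota → queue [Riga]
Visit Riga → queue []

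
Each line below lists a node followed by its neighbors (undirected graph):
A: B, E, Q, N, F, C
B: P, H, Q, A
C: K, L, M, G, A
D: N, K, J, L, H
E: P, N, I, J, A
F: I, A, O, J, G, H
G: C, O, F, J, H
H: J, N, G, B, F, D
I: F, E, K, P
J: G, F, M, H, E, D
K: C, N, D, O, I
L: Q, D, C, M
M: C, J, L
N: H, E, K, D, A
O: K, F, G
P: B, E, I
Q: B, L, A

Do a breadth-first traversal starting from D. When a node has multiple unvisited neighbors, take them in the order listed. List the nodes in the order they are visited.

D, N, K, J, L, H, E, A, C, O, I, G, F, M, Q, B, P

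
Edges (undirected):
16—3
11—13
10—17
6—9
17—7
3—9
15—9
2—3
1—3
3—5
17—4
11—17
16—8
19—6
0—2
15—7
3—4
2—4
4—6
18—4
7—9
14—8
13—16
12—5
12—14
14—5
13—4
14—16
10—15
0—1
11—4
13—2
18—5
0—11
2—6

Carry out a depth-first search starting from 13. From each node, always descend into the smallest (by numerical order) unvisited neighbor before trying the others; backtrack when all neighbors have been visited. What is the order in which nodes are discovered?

Visit 13
13 → 2
2 → 0
0 → 1
1 → 3
3 → 4
4 → 6
6 → 9
9 → 7
7 → 15
15 → 10
10 → 17
17 → 11
6 → 19
4 → 18
18 → 5
5 → 12
12 → 14
14 → 8
8 → 16

13 2 0 1 3 4 6 9 7 15 10 17 11 19 18 5 12 14 8 16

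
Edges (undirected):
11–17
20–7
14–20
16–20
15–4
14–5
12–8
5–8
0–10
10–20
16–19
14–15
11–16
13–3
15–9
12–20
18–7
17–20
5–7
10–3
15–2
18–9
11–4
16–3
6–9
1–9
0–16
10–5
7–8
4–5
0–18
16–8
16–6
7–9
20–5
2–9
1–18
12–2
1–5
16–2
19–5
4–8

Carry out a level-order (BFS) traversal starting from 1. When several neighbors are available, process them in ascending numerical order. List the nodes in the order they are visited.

Visit 1; enqueue 5, 9, 18 → queue [5, 9, 18]
Visit 5; enqueue 4, 7, 8, 10, 14, 19, 20 → queue [9, 18, 4, 7, 8, 10, 14, 19, 20]
Visit 9; enqueue 2, 6, 15 → queue [18, 4, 7, 8, 10, 14, 19, 20, 2, 6, 15]
Visit 18; enqueue 0 → queue [4, 7, 8, 10, 14, 19, 20, 2, 6, 15, 0]
Visit 4; enqueue 11 → queue [7, 8, 10, 14, 19, 20, 2, 6, 15, 0, 11]
Visit 7 → queue [8, 10, 14, 19, 20, 2, 6, 15, 0, 11]
Visit 8; enqueue 12, 16 → queue [10, 14, 19, 20, 2, 6, 15, 0, 11, 12, 16]
Visit 10; enqueue 3 → queue [14, 19, 20, 2, 6, 15, 0, 11, 12, 16, 3]
Visit 14 → queue [19, 20, 2, 6, 15, 0, 11, 12, 16, 3]
Visit 19 → queue [20, 2, 6, 15, 0, 11, 12, 16, 3]
Visit 20; enqueue 17 → queue [2, 6, 15, 0, 11, 12, 16, 3, 17]
Visit 2 → queue [6, 15, 0, 11, 12, 16, 3, 17]
Visit 6 → queue [15, 0, 11, 12, 16, 3, 17]
Visit 15 → queue [0, 11, 12, 16, 3, 17]
Visit 0 → queue [11, 12, 16, 3, 17]
Visit 11 → queue [12, 16, 3, 17]
Visit 12 → queue [16, 3, 17]
Visit 16 → queue [3, 17]
Visit 3; enqueue 13 → queue [17, 13]
Visit 17 → queue [13]
Visit 13 → queue []

1 5 9 18 4 7 8 10 14 19 20 2 6 15 0 11 12 16 3 17 13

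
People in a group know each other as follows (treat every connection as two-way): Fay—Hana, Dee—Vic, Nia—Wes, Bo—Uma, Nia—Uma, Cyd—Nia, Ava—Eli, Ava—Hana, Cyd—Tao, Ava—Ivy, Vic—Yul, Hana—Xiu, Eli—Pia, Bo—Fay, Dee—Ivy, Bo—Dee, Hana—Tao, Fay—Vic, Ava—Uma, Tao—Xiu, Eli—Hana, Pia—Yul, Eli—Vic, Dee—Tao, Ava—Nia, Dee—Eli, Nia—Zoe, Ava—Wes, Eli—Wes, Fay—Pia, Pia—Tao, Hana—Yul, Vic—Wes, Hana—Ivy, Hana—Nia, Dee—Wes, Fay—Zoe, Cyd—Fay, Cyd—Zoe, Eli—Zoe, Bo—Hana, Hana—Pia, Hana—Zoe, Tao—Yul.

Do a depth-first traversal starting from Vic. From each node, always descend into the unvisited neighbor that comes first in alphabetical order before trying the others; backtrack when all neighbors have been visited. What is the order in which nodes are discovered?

Vic, Dee, Bo, Fay, Cyd, Nia, Ava, Eli, Hana, Ivy, Pia, Tao, Xiu, Yul, Zoe, Wes, Uma

Visit Vic
Vic → Dee
Dee → Bo
Bo → Fay
Fay → Cyd
Cyd → Nia
Nia → Ava
Ava → Eli
Eli → Hana
Hana → Ivy
Hana → Pia
Pia → Tao
Tao → Xiu
Tao → Yul
Hana → Zoe
Eli → Wes
Ava → Uma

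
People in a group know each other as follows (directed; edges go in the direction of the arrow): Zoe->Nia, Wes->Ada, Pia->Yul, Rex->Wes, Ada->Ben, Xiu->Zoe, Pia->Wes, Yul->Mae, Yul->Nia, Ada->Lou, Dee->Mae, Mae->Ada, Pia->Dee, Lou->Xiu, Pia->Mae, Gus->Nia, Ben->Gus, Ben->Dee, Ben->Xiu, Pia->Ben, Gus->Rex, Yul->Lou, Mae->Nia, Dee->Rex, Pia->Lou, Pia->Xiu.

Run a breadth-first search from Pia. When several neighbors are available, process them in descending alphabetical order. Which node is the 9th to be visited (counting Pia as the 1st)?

Visit Pia; enqueue Yul, Xiu, Wes, Mae, Lou, Dee, Ben → queue [Yul, Xiu, Wes, Mae, Lou, Dee, Ben]
Visit Yul; enqueue Nia → queue [Xiu, Wes, Mae, Lou, Dee, Ben, Nia]
Visit Xiu; enqueue Zoe → queue [Wes, Mae, Lou, Dee, Ben, Nia, Zoe]
Visit Wes; enqueue Ada → queue [Mae, Lou, Dee, Ben, Nia, Zoe, Ada]
Visit Mae → queue [Lou, Dee, Ben, Nia, Zoe, Ada]
Visit Lou → queue [Dee, Ben, Nia, Zoe, Ada]
Visit Dee; enqueue Rex → queue [Ben, Nia, Zoe, Ada, Rex]
Visit Ben; enqueue Gus → queue [Nia, Zoe, Ada, Rex, Gus]
Visit Nia → queue [Zoe, Ada, Rex, Gus]
Visit Zoe → queue [Ada, Rex, Gus]
Visit Ada → queue [Rex, Gus]
Visit Rex → queue [Gus]
Visit Gus → queue []

Visit order: Pia, Yul, Xiu, Wes, Mae, Lou, Dee, Ben, Nia, Zoe, Ada, Rex, Gus

Nia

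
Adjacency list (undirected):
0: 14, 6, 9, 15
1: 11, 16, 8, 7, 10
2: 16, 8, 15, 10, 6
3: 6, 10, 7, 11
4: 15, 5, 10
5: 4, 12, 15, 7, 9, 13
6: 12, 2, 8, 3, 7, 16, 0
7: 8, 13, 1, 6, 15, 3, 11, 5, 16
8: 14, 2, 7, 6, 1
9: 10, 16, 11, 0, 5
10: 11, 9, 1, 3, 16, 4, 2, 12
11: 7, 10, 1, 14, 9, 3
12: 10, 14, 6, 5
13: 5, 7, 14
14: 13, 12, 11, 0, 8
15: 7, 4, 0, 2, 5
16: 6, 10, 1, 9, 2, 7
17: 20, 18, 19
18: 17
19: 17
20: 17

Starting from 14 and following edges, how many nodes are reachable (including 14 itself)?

BFS from 14 visits: 14, 0, 8, 11, 12, 13, 6, 9, 15, 1, 2, 7, 3, 10, 5, 16, 4
Reachable nodes: 17 of 21 total.

17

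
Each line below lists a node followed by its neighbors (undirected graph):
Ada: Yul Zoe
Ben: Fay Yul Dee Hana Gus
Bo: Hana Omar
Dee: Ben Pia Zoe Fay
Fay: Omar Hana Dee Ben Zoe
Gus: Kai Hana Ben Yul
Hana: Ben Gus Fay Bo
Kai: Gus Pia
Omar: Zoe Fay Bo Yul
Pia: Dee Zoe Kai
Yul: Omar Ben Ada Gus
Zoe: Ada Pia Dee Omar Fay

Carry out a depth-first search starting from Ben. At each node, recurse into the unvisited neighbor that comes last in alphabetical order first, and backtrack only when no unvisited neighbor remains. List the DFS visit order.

Visit Ben
Ben → Yul
Yul → Omar
Omar → Zoe
Zoe → Pia
Pia → Kai
Kai → Gus
Gus → Hana
Hana → Fay
Fay → Dee
Hana → Bo
Zoe → Ada

Ben → Yul → Omar → Zoe → Pia → Kai → Gus → Hana → Fay → Dee → Bo → Ada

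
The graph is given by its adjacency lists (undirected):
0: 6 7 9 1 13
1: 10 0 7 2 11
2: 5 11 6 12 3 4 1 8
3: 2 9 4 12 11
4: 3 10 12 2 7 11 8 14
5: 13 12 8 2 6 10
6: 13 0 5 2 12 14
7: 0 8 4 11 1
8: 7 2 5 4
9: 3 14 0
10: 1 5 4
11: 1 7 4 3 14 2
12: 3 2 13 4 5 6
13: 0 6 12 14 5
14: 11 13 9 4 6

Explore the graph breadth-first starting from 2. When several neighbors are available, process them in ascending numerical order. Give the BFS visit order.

2 1 3 4 5 6 8 11 12 0 7 10 9 14 13

Visit 2; enqueue 1, 3, 4, 5, 6, 8, 11, 12 → queue [1, 3, 4, 5, 6, 8, 11, 12]
Visit 1; enqueue 0, 7, 10 → queue [3, 4, 5, 6, 8, 11, 12, 0, 7, 10]
Visit 3; enqueue 9 → queue [4, 5, 6, 8, 11, 12, 0, 7, 10, 9]
Visit 4; enqueue 14 → queue [5, 6, 8, 11, 12, 0, 7, 10, 9, 14]
Visit 5; enqueue 13 → queue [6, 8, 11, 12, 0, 7, 10, 9, 14, 13]
Visit 6 → queue [8, 11, 12, 0, 7, 10, 9, 14, 13]
Visit 8 → queue [11, 12, 0, 7, 10, 9, 14, 13]
Visit 11 → queue [12, 0, 7, 10, 9, 14, 13]
Visit 12 → queue [0, 7, 10, 9, 14, 13]
Visit 0 → queue [7, 10, 9, 14, 13]
Visit 7 → queue [10, 9, 14, 13]
Visit 10 → queue [9, 14, 13]
Visit 9 → queue [14, 13]
Visit 14 → queue [13]
Visit 13 → queue []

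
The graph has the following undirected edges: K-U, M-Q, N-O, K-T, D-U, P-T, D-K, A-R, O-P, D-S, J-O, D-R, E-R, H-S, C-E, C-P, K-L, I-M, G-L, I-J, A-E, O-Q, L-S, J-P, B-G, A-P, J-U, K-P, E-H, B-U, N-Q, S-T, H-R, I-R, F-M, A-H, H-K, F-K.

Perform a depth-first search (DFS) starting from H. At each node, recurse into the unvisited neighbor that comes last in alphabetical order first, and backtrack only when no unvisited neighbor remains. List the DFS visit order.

Visit H
H → S
S → T
T → P
P → O
O → Q
Q → N
Q → M
M → I
I → R
R → E
E → C
E → A
R → D
D → U
U → K
K → L
L → G
G → B
K → F
U → J

H -> S -> T -> P -> O -> Q -> N -> M -> I -> R -> E -> C -> A -> D -> U -> K -> L -> G -> B -> F -> J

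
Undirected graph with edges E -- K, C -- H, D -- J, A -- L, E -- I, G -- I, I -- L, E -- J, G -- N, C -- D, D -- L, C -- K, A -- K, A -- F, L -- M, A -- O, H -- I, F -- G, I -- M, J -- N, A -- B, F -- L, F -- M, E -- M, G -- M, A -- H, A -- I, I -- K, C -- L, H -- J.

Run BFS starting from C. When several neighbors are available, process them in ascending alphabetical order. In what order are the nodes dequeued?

C → D → H → K → L → J → A → I → E → F → M → N → B → O → G

Visit C; enqueue D, H, K, L → queue [D, H, K, L]
Visit D; enqueue J → queue [H, K, L, J]
Visit H; enqueue A, I → queue [K, L, J, A, I]
Visit K; enqueue E → queue [L, J, A, I, E]
Visit L; enqueue F, M → queue [J, A, I, E, F, M]
Visit J; enqueue N → queue [A, I, E, F, M, N]
Visit A; enqueue B, O → queue [I, E, F, M, N, B, O]
Visit I; enqueue G → queue [E, F, M, N, B, O, G]
Visit E → queue [F, M, N, B, O, G]
Visit F → queue [M, N, B, O, G]
Visit M → queue [N, B, O, G]
Visit N → queue [B, O, G]
Visit B → queue [O, G]
Visit O → queue [G]
Visit G → queue []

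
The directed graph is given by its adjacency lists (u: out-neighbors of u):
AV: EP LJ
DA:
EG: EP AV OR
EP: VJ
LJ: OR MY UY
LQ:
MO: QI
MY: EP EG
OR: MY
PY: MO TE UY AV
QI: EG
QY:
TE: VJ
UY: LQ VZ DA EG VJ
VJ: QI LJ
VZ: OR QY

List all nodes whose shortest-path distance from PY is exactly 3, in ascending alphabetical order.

MY, OR, QY

Level 0: PY
Level 1: AV, MO, TE, UY
Level 2: DA, EG, EP, LJ, LQ, QI, VJ, VZ
Level 3: MY, OR, QY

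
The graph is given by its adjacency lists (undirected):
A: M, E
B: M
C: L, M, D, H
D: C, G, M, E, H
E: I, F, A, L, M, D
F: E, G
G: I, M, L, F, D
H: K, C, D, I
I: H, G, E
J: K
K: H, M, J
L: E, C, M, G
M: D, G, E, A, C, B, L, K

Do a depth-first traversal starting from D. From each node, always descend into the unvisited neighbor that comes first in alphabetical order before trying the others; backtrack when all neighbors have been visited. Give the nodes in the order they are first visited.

Visit D
D → C
C → H
H → I
I → E
E → A
A → M
M → B
M → G
G → F
G → L
M → K
K → J

D → C → H → I → E → A → M → B → G → F → L → K → J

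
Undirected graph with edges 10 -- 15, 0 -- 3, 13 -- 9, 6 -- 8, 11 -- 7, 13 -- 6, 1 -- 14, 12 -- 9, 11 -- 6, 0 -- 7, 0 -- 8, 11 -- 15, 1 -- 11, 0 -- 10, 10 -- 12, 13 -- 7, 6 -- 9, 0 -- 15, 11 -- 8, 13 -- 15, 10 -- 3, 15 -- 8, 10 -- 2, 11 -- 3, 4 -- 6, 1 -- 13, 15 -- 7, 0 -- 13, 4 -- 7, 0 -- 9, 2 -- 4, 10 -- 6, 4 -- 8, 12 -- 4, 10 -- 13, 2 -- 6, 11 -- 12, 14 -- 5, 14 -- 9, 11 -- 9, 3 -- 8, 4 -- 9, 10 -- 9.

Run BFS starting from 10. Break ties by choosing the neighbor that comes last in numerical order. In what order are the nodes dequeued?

Visit 10; enqueue 15, 13, 12, 9, 6, 3, 2, 0 → queue [15, 13, 12, 9, 6, 3, 2, 0]
Visit 15; enqueue 11, 8, 7 → queue [13, 12, 9, 6, 3, 2, 0, 11, 8, 7]
Visit 13; enqueue 1 → queue [12, 9, 6, 3, 2, 0, 11, 8, 7, 1]
Visit 12; enqueue 4 → queue [9, 6, 3, 2, 0, 11, 8, 7, 1, 4]
Visit 9; enqueue 14 → queue [6, 3, 2, 0, 11, 8, 7, 1, 4, 14]
Visit 6 → queue [3, 2, 0, 11, 8, 7, 1, 4, 14]
Visit 3 → queue [2, 0, 11, 8, 7, 1, 4, 14]
Visit 2 → queue [0, 11, 8, 7, 1, 4, 14]
Visit 0 → queue [11, 8, 7, 1, 4, 14]
Visit 11 → queue [8, 7, 1, 4, 14]
Visit 8 → queue [7, 1, 4, 14]
Visit 7 → queue [1, 4, 14]
Visit 1 → queue [4, 14]
Visit 4 → queue [14]
Visit 14; enqueue 5 → queue [5]
Visit 5 → queue []

10, 15, 13, 12, 9, 6, 3, 2, 0, 11, 8, 7, 1, 4, 14, 5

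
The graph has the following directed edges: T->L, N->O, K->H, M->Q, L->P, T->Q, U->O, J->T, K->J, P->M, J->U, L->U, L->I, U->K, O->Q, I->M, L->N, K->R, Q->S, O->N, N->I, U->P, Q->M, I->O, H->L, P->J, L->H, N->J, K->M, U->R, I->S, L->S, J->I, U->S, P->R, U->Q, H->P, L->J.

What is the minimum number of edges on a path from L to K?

Level 0: L
Level 1: H, I, J, N, P, S, U
Level 2: K, M, O, Q, R, T
K first appears at level 2.

2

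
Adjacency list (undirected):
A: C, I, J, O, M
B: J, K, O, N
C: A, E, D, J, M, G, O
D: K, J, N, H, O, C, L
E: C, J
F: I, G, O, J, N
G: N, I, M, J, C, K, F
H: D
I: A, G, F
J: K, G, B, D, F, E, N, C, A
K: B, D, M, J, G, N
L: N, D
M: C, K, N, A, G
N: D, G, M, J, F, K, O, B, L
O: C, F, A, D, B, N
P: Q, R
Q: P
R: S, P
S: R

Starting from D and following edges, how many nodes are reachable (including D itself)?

15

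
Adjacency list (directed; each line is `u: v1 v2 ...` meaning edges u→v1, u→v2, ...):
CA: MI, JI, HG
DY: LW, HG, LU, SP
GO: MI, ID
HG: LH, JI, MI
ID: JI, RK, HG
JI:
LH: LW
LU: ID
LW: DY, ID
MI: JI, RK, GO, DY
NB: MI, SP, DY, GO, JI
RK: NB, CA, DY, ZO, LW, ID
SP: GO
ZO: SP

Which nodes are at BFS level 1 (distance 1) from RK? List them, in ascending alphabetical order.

Level 0: RK
Level 1: CA, DY, ID, LW, NB, ZO
Level 2: GO, HG, JI, LU, MI, SP
Level 3: LH

CA, DY, ID, LW, NB, ZO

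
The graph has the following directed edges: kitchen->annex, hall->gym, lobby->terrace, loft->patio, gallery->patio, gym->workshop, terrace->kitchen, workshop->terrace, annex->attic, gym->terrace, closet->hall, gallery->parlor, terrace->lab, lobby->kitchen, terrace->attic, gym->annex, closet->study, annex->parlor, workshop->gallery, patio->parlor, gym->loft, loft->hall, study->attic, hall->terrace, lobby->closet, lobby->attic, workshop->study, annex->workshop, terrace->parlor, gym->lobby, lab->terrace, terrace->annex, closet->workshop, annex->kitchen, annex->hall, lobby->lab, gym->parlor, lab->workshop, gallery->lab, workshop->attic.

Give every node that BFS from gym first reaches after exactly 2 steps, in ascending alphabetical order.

attic, closet, gallery, hall, kitchen, lab, patio, study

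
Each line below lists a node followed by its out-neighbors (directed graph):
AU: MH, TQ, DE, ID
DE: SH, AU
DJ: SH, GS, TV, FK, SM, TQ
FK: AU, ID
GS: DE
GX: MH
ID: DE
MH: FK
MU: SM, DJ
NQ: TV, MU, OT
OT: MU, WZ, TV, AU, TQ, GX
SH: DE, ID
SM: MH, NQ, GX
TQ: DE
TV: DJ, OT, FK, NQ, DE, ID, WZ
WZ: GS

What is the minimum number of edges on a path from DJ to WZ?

2

Level 0: DJ
Level 1: FK, GS, SH, SM, TQ, TV
Level 2: AU, DE, GX, ID, MH, NQ, OT, WZ
Level 3: MU
WZ first appears at level 2.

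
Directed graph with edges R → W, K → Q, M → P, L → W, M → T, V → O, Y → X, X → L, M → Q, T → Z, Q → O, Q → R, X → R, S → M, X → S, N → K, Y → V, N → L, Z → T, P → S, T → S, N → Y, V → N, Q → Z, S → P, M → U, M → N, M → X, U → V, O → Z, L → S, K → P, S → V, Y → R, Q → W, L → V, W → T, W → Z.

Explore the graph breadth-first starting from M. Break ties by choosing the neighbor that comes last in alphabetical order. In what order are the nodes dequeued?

M, X, U, T, Q, P, N, S, R, L, V, Z, W, O, Y, K

Visit M; enqueue X, U, T, Q, P, N → queue [X, U, T, Q, P, N]
Visit X; enqueue S, R, L → queue [U, T, Q, P, N, S, R, L]
Visit U; enqueue V → queue [T, Q, P, N, S, R, L, V]
Visit T; enqueue Z → queue [Q, P, N, S, R, L, V, Z]
Visit Q; enqueue W, O → queue [P, N, S, R, L, V, Z, W, O]
Visit P → queue [N, S, R, L, V, Z, W, O]
Visit N; enqueue Y, K → queue [S, R, L, V, Z, W, O, Y, K]
Visit S → queue [R, L, V, Z, W, O, Y, K]
Visit R → queue [L, V, Z, W, O, Y, K]
Visit L → queue [V, Z, W, O, Y, K]
Visit V → queue [Z, W, O, Y, K]
Visit Z → queue [W, O, Y, K]
Visit W → queue [O, Y, K]
Visit O → queue [Y, K]
Visit Y → queue [K]
Visit K → queue []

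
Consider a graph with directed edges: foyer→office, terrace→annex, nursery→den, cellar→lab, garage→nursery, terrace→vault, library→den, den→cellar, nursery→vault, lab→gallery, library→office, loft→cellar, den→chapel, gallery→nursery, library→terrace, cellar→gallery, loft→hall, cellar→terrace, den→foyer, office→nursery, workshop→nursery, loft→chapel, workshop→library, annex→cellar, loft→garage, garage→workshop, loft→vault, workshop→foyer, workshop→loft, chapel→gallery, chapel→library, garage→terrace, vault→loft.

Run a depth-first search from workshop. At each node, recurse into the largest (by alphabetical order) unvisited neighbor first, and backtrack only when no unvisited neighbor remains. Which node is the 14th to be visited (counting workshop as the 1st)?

office

Visit workshop
workshop → nursery
nursery → vault
vault → loft
loft → hall
loft → garage
garage → terrace
terrace → annex
annex → cellar
cellar → lab
lab → gallery
loft → chapel
chapel → library
library → office
library → den
den → foyer

Visit order: workshop, nursery, vault, loft, hall, garage, terrace, annex, cellar, lab, gallery, chapel, library, office, den, foyer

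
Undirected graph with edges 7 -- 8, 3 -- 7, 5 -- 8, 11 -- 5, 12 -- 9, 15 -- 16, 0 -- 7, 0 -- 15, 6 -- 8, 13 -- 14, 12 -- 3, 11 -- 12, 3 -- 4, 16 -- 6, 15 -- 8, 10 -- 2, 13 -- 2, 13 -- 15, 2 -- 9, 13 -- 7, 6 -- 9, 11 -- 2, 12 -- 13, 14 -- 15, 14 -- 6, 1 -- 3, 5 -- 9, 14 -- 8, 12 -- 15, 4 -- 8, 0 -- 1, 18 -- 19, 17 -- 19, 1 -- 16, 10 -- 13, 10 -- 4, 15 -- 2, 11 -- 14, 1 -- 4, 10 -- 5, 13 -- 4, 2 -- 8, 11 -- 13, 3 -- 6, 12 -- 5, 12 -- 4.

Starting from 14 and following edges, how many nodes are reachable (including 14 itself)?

17

BFS from 14 visits: 14, 6, 8, 11, 13, 15, 3, 9, 16, 2, 4, 5, 7, 12, 10, 0, 1
Reachable nodes: 17 of 20 total.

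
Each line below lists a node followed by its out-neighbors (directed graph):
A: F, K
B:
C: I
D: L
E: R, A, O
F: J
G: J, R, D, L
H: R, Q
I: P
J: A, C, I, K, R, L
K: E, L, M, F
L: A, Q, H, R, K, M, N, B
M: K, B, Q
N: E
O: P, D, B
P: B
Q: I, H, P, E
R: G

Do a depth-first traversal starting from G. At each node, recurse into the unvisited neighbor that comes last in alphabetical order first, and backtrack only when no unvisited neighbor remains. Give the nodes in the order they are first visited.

Visit G
G → R
G → L
L → Q
Q → P
P → B
Q → I
Q → H
Q → E
E → O
O → D
E → A
A → K
K → M
K → F
F → J
J → C
L → N

G, R, L, Q, P, B, I, H, E, O, D, A, K, M, F, J, C, N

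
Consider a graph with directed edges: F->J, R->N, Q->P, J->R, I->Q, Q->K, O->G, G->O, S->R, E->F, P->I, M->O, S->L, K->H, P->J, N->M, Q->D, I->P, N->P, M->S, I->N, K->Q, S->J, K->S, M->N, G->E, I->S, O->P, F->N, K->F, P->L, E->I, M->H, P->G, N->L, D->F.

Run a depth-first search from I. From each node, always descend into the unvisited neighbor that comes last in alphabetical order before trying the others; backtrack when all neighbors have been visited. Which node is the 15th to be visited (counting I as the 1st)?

Visit I
I → S
S → R
R → N
N → P
P → L
P → J
P → G
G → O
G → E
E → F
N → M
M → H
I → Q
Q → K
Q → D

Visit order: I, S, R, N, P, L, J, G, O, E, F, M, H, Q, K, D

K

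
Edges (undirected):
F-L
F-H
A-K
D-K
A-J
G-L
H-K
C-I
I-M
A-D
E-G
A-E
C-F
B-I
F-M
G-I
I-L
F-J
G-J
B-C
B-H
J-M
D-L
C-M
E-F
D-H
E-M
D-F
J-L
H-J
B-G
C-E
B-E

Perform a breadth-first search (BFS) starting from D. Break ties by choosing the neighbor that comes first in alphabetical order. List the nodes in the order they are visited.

Visit D; enqueue A, F, H, K, L → queue [A, F, H, K, L]
Visit A; enqueue E, J → queue [F, H, K, L, E, J]
Visit F; enqueue C, M → queue [H, K, L, E, J, C, M]
Visit H; enqueue B → queue [K, L, E, J, C, M, B]
Visit K → queue [L, E, J, C, M, B]
Visit L; enqueue G, I → queue [E, J, C, M, B, G, I]
Visit E → queue [J, C, M, B, G, I]
Visit J → queue [C, M, B, G, I]
Visit C → queue [M, B, G, I]
Visit M → queue [B, G, I]
Visit B → queue [G, I]
Visit G → queue [I]
Visit I → queue []

D, A, F, H, K, L, E, J, C, M, B, G, I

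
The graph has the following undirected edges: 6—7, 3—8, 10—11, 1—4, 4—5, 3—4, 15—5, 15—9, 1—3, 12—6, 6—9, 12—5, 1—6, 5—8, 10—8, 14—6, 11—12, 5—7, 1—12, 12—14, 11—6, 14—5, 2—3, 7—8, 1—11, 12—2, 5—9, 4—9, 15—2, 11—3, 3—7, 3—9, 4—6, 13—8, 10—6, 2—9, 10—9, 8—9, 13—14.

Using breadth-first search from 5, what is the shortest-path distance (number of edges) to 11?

2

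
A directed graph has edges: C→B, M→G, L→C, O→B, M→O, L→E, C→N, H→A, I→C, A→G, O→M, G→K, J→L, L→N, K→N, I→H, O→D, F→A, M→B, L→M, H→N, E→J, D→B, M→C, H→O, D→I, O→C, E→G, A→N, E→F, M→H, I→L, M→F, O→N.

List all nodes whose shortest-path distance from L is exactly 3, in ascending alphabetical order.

A, D, K

Level 0: L
Level 1: C, E, M, N
Level 2: B, F, G, H, J, O
Level 3: A, D, K
Level 4: I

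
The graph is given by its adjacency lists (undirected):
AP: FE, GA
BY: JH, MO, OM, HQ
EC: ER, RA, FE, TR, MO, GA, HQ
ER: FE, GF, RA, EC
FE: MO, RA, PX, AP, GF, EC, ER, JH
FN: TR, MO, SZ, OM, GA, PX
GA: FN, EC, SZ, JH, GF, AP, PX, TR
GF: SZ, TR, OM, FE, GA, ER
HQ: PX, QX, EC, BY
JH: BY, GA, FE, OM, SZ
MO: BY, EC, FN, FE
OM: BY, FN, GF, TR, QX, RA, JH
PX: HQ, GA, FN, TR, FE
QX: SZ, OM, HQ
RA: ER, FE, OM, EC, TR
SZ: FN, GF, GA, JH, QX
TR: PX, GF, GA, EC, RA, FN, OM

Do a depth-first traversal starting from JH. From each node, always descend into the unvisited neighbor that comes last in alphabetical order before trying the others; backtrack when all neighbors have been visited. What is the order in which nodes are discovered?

JH, SZ, QX, OM, TR, RA, FE, PX, HQ, EC, MO, FN, GA, GF, ER, AP, BY

Visit JH
JH → SZ
SZ → QX
QX → OM
OM → TR
TR → RA
RA → FE
FE → PX
PX → HQ
HQ → EC
EC → MO
MO → FN
FN → GA
GA → GF
GF → ER
GA → AP
MO → BY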